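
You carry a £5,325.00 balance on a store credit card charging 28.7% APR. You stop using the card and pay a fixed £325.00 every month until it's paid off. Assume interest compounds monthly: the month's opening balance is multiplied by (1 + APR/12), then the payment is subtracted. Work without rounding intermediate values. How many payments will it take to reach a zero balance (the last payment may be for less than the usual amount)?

Monthly rate r = 28.7%/12 = 2.39167% = 0.0239167.
Recurrence: B ← B·(1+r) − £325.00.
Month 1: interest £127.36; balance after payment £5,127.36.
Month 2: interest £122.63; balance after payment £4,924.99.
Closed form: n = −ln(1 − rB₀/P)/ln(1+r) = −ln(0.60813)/ln(1.02392) ≈ 21.043, so the balance reaches zero during payment 22.

22 payments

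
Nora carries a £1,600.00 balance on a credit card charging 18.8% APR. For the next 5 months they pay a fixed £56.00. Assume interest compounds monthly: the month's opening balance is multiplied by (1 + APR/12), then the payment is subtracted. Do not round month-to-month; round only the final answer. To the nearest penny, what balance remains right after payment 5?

Monthly rate r = 18.8%/12 = 1.56667% = 0.0156667.
Each month: B ← B·(1+r) − £56.00.
Month 1: interest £25.07; balance after payment £1,569.07.
Month 2: interest £24.58; balance after payment £1,537.65.
Month 3: interest £24.09; balance after payment £1,505.74.
Month 4: interest £23.59; balance after payment £1,473.33.
Month 5: interest £23.08; balance after payment £1,440.41.

£1,440.41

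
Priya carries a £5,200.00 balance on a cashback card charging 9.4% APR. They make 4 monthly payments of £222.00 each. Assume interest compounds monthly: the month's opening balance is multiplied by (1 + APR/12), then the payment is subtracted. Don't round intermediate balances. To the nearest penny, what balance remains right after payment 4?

£4,466.37

Monthly rate r = 9.4%/12 = 0.783333% = 0.00783333.
Each month: B ← B·(1+r) − £222.00.
Month 1: interest £40.73; balance after payment £5,018.73.
Month 2: interest £39.31; balance after payment £4,836.05.
Month 3: interest £37.88; balance after payment £4,651.93.
Month 4: interest £36.44; balance after payment £4,466.37.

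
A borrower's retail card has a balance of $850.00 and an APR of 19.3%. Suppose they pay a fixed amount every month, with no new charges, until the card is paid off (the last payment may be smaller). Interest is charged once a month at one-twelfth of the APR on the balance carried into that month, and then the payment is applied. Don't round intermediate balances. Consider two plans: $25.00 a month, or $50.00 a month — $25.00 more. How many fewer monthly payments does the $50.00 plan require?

Monthly rate r = 19.3%/12 = 1.60833% = 0.0160833.
At $25.00/mo: n = ⌈−ln(1 − rB₀/P)/ln(1+r)⌉ = 50 payments (last $15.22); total interest = total paid − $850.00 = $390.22.
At $50.00/mo: 21 payments (last $0.93); total interest $150.93.
Payments saved = 50 − 21 = 29.

29 fewer payments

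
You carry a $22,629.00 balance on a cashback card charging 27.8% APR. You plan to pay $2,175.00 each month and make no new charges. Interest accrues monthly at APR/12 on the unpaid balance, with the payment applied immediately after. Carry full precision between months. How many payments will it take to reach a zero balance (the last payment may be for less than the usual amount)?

13 payments

Monthly rate r = 27.8%/12 = 2.31667% = 0.0231667.
Recurrence: B ← B·(1+r) − $2,175.00.
Month 1: interest $524.24; balance after payment $20,978.24.
Month 2: interest $486.00; balance after payment $19,289.23.
Closed form: n = −ln(1 − rB₀/P)/ln(1+r) = −ln(0.75897)/ln(1.02317) ≈ 12.042, so the balance reaches zero during payment 13.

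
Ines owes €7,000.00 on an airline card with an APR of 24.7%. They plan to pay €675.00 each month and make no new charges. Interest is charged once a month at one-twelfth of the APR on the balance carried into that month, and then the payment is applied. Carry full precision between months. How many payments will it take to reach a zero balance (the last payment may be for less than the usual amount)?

12 payments

Monthly rate r = 24.7%/12 = 2.05833% = 0.0205833.
Recurrence: B ← B·(1+r) − €675.00.
Month 1: interest €144.08; balance after payment €6,469.08.
Month 2: interest €133.16; balance after payment €5,927.24.
Closed form: n = −ln(1 − rB₀/P)/ln(1+r) = −ln(0.78654)/ln(1.02058) ≈ 11.785, so the balance reaches zero during payment 12.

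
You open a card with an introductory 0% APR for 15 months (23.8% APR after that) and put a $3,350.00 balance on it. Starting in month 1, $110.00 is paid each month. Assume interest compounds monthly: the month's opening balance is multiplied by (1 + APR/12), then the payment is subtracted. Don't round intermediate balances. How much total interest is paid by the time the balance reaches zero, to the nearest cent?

Promo months 1–15 at r₀ = 0%/12 = 0; months 16+ at r₁ = 23.8%/12 = 0.0198333.
After month 15 (no interest yet): B = $3,350.00 − 15·$110.00 = $1,700.00.
Then at r₁ with $110.00/mo: n₂ = −ln(1 − r₁·B/P)/ln(1+r₁) ≈ 18.64 → 19 more payments.
Total paid = 33·$110.00 + $70.37 = $3,700.37; interest = $3,700.37 − $3,350.00 = $350.37.

$350.37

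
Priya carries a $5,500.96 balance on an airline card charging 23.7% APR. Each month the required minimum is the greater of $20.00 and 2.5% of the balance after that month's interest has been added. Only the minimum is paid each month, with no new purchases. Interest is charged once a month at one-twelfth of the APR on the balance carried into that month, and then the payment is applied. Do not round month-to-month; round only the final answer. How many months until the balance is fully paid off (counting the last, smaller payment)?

415 months

Monthly rate r = 23.7%/12 = 1.975% = 0.01975.
While 2.5% of the post-interest balance exceeds $20.00, each month B ← (B·(1+r))·(1 − 0.025), i.e. B shrinks by the factor (1+r)·0.975 = 0.99426.
This holds for months 1–339. Entering month 340 the balance is $780.50; 2.5% of the post-interest balance is now below $20.00, so the flat $20.00 minimum applies from here.
From month 340 a fixed $20.00 at rate r clears $780.50 in 76 more payments. Total: 339 + 76 = 415 months.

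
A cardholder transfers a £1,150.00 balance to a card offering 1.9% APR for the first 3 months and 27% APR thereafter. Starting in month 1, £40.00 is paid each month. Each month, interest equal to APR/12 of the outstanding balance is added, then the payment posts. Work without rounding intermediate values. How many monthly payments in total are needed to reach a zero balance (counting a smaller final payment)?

Promo months 1–3 at r₀ = 1.9%/12 = 0.00158333; months 4+ at r₁ = 27%/12 = 0.0225.
After month 3: iterate B ← B·(1+r₀) − £40.00 for 3 months → £1,035.28.
Then at r₁ with £40.00/mo: n₂ = −ln(1 − r₁·B/P)/ln(1+r₁) ≈ 39.24 → 40 more payments.

43 months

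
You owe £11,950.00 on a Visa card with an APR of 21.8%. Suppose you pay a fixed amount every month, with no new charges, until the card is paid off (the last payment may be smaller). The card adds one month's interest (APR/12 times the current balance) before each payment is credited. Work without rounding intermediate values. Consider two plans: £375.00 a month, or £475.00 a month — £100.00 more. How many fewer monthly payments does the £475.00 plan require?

Monthly rate r = 21.8%/12 = 1.81667% = 0.0181667.
At £375.00/mo: n = ⌈−ln(1 − rB₀/P)/ln(1+r)⌉ = 49 payments (last £15.49); total interest = total paid − £11,950.00 = £6,065.49.
At £475.00/mo: 34 payments (last £438.04); total interest £4,163.04.
Payments saved = 49 − 34 = 15.

15 fewer payments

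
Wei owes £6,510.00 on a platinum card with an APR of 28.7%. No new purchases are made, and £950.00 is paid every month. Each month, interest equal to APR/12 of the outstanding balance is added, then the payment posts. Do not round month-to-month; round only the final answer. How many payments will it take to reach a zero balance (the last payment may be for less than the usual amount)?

Monthly rate r = 28.7%/12 = 2.39167% = 0.0239167.
Recurrence: B ← B·(1+r) − £950.00.
Month 1: interest £155.70; balance after payment £5,715.70.
Month 2: interest £136.70; balance after payment £4,902.40.
Closed form: n = −ln(1 − rB₀/P)/ln(1+r) = −ln(0.83611)/ln(1.02392) ≈ 7.573, so the balance reaches zero during payment 8.

8 payments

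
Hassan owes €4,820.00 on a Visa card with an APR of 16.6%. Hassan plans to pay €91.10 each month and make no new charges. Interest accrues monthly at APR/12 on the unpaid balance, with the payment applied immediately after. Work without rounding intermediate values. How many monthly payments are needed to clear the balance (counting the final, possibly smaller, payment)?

Monthly rate r = 16.6%/12 = 1.38333% = 0.0138333.
Recurrence: B ← B·(1+r) − €91.10.
Month 1: interest €66.68; balance after payment €4,795.58.
Month 2: interest €66.34; balance after payment €4,770.82.
Closed form: n = −ln(1 − rB₀/P)/ln(1+r) = −ln(0.26809)/ln(1.01383) ≈ 95.820, so the balance reaches zero during payment 96.

96 months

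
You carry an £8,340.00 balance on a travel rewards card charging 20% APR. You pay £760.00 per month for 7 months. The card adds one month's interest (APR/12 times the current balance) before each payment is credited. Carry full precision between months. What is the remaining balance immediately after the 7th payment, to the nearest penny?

£3,769.51

Monthly rate r = 20%/12 = 1.66667% = 0.0166667.
Each month: B ← B·(1+r) − £760.00.
Month 1: interest £139.00; balance after payment £7,719.00.
Month 2: interest £128.65; balance after payment £7,087.65.
Month 3: interest £118.13; balance after payment £6,445.78.
Month 4: interest £107.43; balance after payment £5,793.21.
Month 5: interest £96.55; balance after payment £5,129.76.
Month 6: interest £85.50; balance after payment £4,455.26.
Month 7: interest £74.25; balance after payment £3,769.51.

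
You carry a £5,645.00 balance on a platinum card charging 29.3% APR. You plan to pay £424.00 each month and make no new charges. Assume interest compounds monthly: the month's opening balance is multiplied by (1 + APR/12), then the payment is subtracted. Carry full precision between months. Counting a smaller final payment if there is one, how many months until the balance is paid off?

Monthly rate r = 29.3%/12 = 2.44167% = 0.0244167.
Recurrence: B ← B·(1+r) − £424.00.
Month 1: interest £137.83; balance after payment £5,358.83.
Month 2: interest £130.84; balance after payment £5,065.68.
Closed form: n = −ln(1 − rB₀/P)/ln(1+r) = −ln(0.67492)/ln(1.02442) ≈ 16.298, so the balance reaches zero during payment 17.

17 months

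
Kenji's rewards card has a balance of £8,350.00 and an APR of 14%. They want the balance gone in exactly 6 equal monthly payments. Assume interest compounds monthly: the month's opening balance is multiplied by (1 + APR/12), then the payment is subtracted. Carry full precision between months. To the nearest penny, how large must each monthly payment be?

Monthly rate r = 14%/12 = 1.16667% = 0.0116667.
Level-payment amortization: P = B₀·r / (1 − (1+r)^(−n)) = 8350.00·0.0116667 / (1 − 1.01167^(−6)).
Denominator 1 − (1+r)^(−6) = 0.0672283116.
P = 97.4167 / 0.0672283116 ≈ 1449.04.

£1,449.04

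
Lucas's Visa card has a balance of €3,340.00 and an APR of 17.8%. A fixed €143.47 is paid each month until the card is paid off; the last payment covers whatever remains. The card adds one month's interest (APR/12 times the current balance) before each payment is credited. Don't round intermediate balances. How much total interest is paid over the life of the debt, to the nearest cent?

Monthly rate r = 17.8%/12 = 1.48333% = 0.0148333.
Payoff takes n = ⌈−ln(1 − rB₀/P)/ln(1+r)⌉ = ⌈28.769⌉ = 29 payments; the last is €110.57.
Total paid = 28·€143.47 + €110.57 = €4,127.73.
Total interest = total paid − principal = €4,127.73 − €3,340.00 = €787.73.

€787.73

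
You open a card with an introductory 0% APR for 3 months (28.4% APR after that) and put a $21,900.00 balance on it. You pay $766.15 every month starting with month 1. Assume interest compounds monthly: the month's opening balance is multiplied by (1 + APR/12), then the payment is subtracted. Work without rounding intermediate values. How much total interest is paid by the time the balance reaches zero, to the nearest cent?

Promo months 1–3 at r₀ = 0%/12 = 0; months 4+ at r₁ = 28.4%/12 = 0.0236667.
After month 3 (no interest yet): B = $21,900.00 − 3·$766.15 = $19,601.55.
Then at r₁ with $766.15/mo: n₂ = −ln(1 − r₁·B/P)/ln(1+r₁) ≈ 39.76 → 40 more payments.
Total paid = 42·$766.15 + $587.50 = $32,765.80; interest = $32,765.80 − $21,900.00 = $10,865.80.

$10,865.80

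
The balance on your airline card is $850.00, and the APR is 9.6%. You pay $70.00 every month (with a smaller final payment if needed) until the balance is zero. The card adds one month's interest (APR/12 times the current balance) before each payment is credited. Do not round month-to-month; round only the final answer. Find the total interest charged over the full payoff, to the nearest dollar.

Monthly rate r = 9.6%/12 = 0.8% = 0.008.
Payoff takes n = ⌈−ln(1 − rB₀/P)/ln(1+r)⌉ = ⌈12.825⌉ = 13 payments; the last is $57.78.
Total paid = 12·$70.00 + $57.78 = $897.78.
Total interest = total paid − principal = $897.78 − $850.00 = $47.78.

$48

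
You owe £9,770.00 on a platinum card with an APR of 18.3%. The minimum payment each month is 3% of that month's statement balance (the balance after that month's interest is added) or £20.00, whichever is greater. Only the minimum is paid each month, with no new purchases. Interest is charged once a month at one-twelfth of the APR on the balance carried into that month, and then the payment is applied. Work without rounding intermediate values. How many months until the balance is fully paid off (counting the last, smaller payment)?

Monthly rate r = 18.3%/12 = 1.525% = 0.01525.
While 3% of the post-interest balance exceeds £20.00, each month B ← (B·(1+r))·(1 − 0.03), i.e. B shrinks by the factor (1+r)·0.97 = 0.98479.
This holds for months 1–177. Entering month 178 the balance is £648.50; 3% of the post-interest balance is now below £20.00, so the flat £20.00 minimum applies from here.
From month 178 a fixed £20.00 at rate r clears £648.50 in 46 more payments. Total: 177 + 46 = 223 months.

223 months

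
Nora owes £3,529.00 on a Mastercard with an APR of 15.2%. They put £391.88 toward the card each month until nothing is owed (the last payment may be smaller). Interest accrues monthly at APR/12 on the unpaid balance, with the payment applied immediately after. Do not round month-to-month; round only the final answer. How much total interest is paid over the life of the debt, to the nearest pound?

£242

Monthly rate r = 15.2%/12 = 1.26667% = 0.0126667.
Payoff takes n = ⌈−ln(1 − rB₀/P)/ln(1+r)⌉ = ⌈9.622⌉ = 10 payments; the last is £244.36.
Total paid = 9·£391.88 + £244.36 = £3,771.28.
Total interest = total paid − principal = £3,771.28 − £3,529.00 = £242.28.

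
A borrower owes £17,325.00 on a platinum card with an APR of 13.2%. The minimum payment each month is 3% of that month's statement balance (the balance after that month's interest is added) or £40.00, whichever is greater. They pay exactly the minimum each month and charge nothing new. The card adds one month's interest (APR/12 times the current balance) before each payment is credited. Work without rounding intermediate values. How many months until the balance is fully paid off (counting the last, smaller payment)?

Monthly rate r = 13.2%/12 = 1.1% = 0.011.
While 3% of the post-interest balance exceeds £40.00, each month B ← (B·(1+r))·(1 − 0.03), i.e. B shrinks by the factor (1+r)·0.97 = 0.98067.
This holds for months 1–132. Entering month 133 the balance is £1,317.33; 3% of the post-interest balance is now below £40.00, so the flat £40.00 minimum applies from here.
From month 133 a fixed £40.00 at rate r clears £1,317.33 in 42 more payments. Total: 132 + 42 = 174 months.

174 months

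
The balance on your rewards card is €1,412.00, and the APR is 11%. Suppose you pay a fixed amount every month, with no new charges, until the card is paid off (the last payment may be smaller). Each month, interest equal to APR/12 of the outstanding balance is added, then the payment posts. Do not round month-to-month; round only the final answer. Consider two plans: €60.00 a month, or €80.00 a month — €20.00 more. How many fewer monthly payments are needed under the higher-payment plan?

7 fewer payments

Monthly rate r = 11%/12 = 0.916667% = 0.00916667.
At €60.00/mo: n = ⌈−ln(1 − rB₀/P)/ln(1+r)⌉ = 27 payments (last €37.84); total interest = total paid − €1,412.00 = €185.84.
At €80.00/mo: 20 payments (last €27.40); total interest €135.40.
Payments saved = 27 − 20 = 7.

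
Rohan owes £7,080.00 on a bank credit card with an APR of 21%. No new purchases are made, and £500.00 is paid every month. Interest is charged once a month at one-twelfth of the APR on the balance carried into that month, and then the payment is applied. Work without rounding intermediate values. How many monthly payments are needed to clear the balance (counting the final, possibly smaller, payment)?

Monthly rate r = 21%/12 = 1.75% = 0.0175.
Recurrence: B ← B·(1+r) − £500.00.
Month 1: interest £123.90; balance after payment £6,703.90.
Month 2: interest £117.32; balance after payment £6,321.22.
Closed form: n = −ln(1 − rB₀/P)/ln(1+r) = −ln(0.7522)/ln(1.0175) ≈ 16.414, so the balance reaches zero during payment 17.

17 payments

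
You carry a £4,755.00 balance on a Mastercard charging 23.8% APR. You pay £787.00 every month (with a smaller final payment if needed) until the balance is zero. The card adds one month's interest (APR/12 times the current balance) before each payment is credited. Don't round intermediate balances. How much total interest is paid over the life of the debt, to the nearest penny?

Monthly rate r = 23.8%/12 = 1.98333% = 0.0198333.
Payoff takes n = ⌈−ln(1 − rB₀/P)/ln(1+r)⌉ = ⌈6.499⌉ = 7 payments; the last is £394.92.
Total paid = 6·£787.00 + £394.92 = £5,116.92.
Total interest = total paid − principal = £5,116.92 − £4,755.00 = £361.92.

£361.92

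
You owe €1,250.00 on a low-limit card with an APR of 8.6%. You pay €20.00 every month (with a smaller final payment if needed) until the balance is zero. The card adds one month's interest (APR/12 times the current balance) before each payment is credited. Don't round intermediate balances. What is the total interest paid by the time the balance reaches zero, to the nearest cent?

€413.78

Monthly rate r = 8.6%/12 = 0.716667% = 0.00716667.
Payoff takes n = ⌈−ln(1 − rB₀/P)/ln(1+r)⌉ = ⌈83.188⌉ = 84 payments; the last is €3.78.
Total paid = 83·€20.00 + €3.78 = €1,663.78.
Total interest = total paid − principal = €1,663.78 − €1,250.00 = €413.78.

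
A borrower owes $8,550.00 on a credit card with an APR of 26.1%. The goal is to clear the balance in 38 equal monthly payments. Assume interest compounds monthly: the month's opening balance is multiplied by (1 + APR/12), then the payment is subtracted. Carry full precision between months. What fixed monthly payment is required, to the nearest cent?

Monthly rate r = 26.1%/12 = 2.175% = 0.02175.
Level-payment amortization: P = B₀·r / (1 − (1+r)^(−n)) = 8550.00·0.02175 / (1 − 1.02175^(−38)).
Denominator 1 − (1+r)^(−38) = 0.558527722.
P = 185.963 / 0.558527722 ≈ 332.95.

$332.95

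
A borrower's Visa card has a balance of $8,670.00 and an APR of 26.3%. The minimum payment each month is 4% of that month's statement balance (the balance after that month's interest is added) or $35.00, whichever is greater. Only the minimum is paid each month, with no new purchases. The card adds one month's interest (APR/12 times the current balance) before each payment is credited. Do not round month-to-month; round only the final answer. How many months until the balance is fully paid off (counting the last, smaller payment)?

Monthly rate r = 26.3%/12 = 2.19167% = 0.0219167.
While 4% of the post-interest balance exceeds $35.00, each month B ← (B·(1+r))·(1 − 0.04), i.e. B shrinks by the factor (1+r)·0.96 = 0.98104.
This holds for months 1–121. Entering month 122 the balance is $855.29; 4% of the post-interest balance is now below $35.00, so the flat $35.00 minimum applies from here.
From month 122 a fixed $35.00 at rate r clears $855.29 in 36 more payments. Total: 121 + 36 = 157 months.

157 months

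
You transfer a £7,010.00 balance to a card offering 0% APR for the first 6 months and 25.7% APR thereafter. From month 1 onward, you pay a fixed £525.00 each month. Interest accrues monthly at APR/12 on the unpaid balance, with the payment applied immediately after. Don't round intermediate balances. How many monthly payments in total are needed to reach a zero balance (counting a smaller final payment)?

15 payments

Promo months 1–6 at r₀ = 0%/12 = 0; months 7+ at r₁ = 25.7%/12 = 0.0214167.
After month 6 (no interest yet): B = £7,010.00 − 6·£525.00 = £3,860.00.
Then at r₁ with £525.00/mo: n₂ = −ln(1 − r₁·B/P)/ln(1+r₁) ≈ 8.09 → 9 more payments.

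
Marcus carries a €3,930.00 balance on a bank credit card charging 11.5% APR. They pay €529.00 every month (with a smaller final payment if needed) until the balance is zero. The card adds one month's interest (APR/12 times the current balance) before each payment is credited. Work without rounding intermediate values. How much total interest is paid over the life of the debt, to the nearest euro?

Monthly rate r = 11.5%/12 = 0.958333% = 0.00958333.
Payoff takes n = ⌈−ln(1 − rB₀/P)/ln(1+r)⌉ = ⌈7.744⌉ = 8 payments; the last is €393.90.
Total paid = 7·€529.00 + €393.90 = €4,096.90.
Total interest = total paid − principal = €4,096.90 − €3,930.00 = €166.90.

€167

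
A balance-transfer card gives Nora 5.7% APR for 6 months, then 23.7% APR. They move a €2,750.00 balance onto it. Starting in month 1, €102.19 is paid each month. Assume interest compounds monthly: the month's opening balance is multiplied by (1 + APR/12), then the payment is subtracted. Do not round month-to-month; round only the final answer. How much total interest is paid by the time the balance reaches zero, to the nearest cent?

Promo months 1–6 at r₀ = 5.7%/12 = 0.00475; months 7+ at r₁ = 23.7%/12 = 0.01975.
After month 6: iterate B ← B·(1+r₀) − €102.19 for 6 months → €2,208.84.
Then at r₁ with €102.19/mo: n₂ = −ln(1 − r₁·B/P)/ln(1+r₁) ≈ 28.46 → 29 more payments.
Total paid = 34·€102.19 + €47.70 = €3,522.16; interest = €3,522.16 − €2,750.00 = €772.16.

€772.16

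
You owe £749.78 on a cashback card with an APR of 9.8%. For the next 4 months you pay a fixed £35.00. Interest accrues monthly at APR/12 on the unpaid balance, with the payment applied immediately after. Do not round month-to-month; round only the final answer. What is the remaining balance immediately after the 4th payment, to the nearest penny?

£632.85

Monthly rate r = 9.8%/12 = 0.816667% = 0.00816667.
Each month: B ← B·(1+r) − £35.00.
Month 1: interest £6.12; balance after payment £720.90.
Month 2: interest £5.89; balance after payment £691.79.
Month 3: interest £5.65; balance after payment £662.44.
Month 4: interest £5.41; balance after payment £632.85.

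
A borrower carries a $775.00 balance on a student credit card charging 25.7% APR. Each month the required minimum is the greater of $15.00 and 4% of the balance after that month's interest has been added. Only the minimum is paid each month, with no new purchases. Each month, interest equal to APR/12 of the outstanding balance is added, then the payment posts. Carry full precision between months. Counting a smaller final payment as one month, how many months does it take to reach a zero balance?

74 months

Monthly rate r = 25.7%/12 = 2.14167% = 0.0214167.
While 4% of the post-interest balance exceeds $15.00, each month B ← (B·(1+r))·(1 − 0.04), i.e. B shrinks by the factor (1+r)·0.96 = 0.98056.
This holds for months 1–39. Entering month 40 the balance is $360.41; 4% of the post-interest balance is now below $15.00, so the flat $15.00 minimum applies from here.
From month 40 a fixed $15.00 at rate r clears $360.41 in 35 more payments. Total: 39 + 35 = 74 months.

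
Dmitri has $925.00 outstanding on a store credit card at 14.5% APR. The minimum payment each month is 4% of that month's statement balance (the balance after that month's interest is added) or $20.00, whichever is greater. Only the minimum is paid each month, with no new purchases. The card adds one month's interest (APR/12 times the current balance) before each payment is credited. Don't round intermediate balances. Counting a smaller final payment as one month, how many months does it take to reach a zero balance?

Monthly rate r = 14.5%/12 = 1.20833% = 0.0120833.
While 4% of the post-interest balance exceeds $20.00, each month B ← (B·(1+r))·(1 − 0.04), i.e. B shrinks by the factor (1+r)·0.96 = 0.9716.
This holds for months 1–22. Entering month 23 the balance is $490.76; 4% of the post-interest balance is now below $20.00, so the flat $20.00 minimum applies from here.
From month 23 a fixed $20.00 at rate r clears $490.76 in 30 more payments. Total: 22 + 30 = 52 months.

52 months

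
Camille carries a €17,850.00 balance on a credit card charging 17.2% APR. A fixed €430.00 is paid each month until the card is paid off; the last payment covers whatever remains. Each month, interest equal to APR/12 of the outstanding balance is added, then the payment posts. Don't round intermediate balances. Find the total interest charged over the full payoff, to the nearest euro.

Monthly rate r = 17.2%/12 = 1.43333% = 0.0143333.
Payoff takes n = ⌈−ln(1 − rB₀/P)/ln(1+r)⌉ = ⌈63.511⌉ = 64 payments; the last is €220.68.
Total paid = 63·€430.00 + €220.68 = €27,310.68.
Total interest = total paid − principal = €27,310.68 − €17,850.00 = €9,460.68.

€9,461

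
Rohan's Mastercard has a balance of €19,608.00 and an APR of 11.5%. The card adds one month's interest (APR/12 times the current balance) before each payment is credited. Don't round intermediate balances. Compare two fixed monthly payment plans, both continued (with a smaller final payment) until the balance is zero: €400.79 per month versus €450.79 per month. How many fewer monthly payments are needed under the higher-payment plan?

10 fewer payments

Monthly rate r = 11.5%/12 = 0.958333% = 0.00958333.
At €400.79/mo: n = ⌈−ln(1 − rB₀/P)/ln(1+r)⌉ = 67 payments (last €135.76); total interest = total paid − €19,608.00 = €6,979.90.
At €450.79/mo: 57 payments (last €245.95); total interest €5,882.19.
Payments saved = 67 − 57 = 10.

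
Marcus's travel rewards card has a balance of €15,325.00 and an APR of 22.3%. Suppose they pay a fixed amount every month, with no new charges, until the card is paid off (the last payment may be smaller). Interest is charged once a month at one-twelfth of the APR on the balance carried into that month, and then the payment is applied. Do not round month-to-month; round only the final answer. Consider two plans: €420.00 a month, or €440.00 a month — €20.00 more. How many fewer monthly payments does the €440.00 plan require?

Monthly rate r = 22.3%/12 = 1.85833% = 0.0185833.
At €420.00/mo: n = ⌈−ln(1 − rB₀/P)/ln(1+r)⌉ = 62 payments (last €234.61); total interest = total paid − €15,325.00 = €10,529.61.
At €440.00/mo: 57 payments (last €260.92); total interest €9,575.92.
Payments saved = 62 − 57 = 5.

5 fewer payments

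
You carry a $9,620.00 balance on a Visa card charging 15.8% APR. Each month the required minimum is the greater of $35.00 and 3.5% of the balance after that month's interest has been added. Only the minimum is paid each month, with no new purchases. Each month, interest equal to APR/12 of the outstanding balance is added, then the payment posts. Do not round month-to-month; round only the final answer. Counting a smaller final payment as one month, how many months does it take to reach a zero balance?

137 months

Monthly rate r = 15.8%/12 = 1.31667% = 0.0131667.
While 3.5% of the post-interest balance exceeds $35.00, each month B ← (B·(1+r))·(1 − 0.035), i.e. B shrinks by the factor (1+r)·0.965 = 0.97771.
This holds for months 1–101. Entering month 102 the balance is $986.74; 3.5% of the post-interest balance is now below $35.00, so the flat $35.00 minimum applies from here.
From month 102 a fixed $35.00 at rate r clears $986.74 in 36 more payments. Total: 101 + 36 = 137 months.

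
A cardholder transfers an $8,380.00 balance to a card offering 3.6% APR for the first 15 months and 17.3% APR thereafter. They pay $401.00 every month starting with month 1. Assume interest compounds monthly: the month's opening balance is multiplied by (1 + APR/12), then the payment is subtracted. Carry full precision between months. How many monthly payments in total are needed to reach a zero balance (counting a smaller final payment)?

22 payments

Promo months 1–15 at r₀ = 3.6%/12 = 0.003; months 16+ at r₁ = 17.3%/12 = 0.0144167.
After month 15: iterate B ← B·(1+r₀) − $401.00 for 15 months → $2,622.15.
Then at r₁ with $401.00/mo: n₂ = −ln(1 − r₁·B/P)/ln(1+r₁) ≈ 6.92 → 7 more payments.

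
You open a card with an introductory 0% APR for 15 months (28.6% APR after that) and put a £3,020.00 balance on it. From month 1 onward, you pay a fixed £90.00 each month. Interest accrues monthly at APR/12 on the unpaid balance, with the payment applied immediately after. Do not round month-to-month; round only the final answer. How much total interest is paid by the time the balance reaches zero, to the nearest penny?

£561.01

Promo months 1–15 at r₀ = 0%/12 = 0; months 16+ at r₁ = 28.6%/12 = 0.0238333.
After month 15 (no interest yet): B = £3,020.00 − 15·£90.00 = £1,670.00.
Then at r₁ with £90.00/mo: n₂ = −ln(1 − r₁·B/P)/ln(1+r₁) ≈ 24.79 → 25 more payments.
Total paid = 39·£90.00 + £71.01 = £3,581.01; interest = £3,581.01 − £3,020.00 = £561.01.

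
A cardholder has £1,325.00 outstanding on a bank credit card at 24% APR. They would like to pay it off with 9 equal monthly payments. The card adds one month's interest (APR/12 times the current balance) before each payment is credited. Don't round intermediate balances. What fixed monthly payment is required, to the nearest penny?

£162.33

Monthly rate r = 24%/12 = 2% = 0.02.
Level-payment amortization: P = B₀·r / (1 − (1+r)^(−n)) = 1325.00·0.02 / (1 − 1.02^(−9)).
Denominator 1 − (1+r)^(−9) = 0.163244734.
P = 26.5 / 0.163244734 ≈ 162.33.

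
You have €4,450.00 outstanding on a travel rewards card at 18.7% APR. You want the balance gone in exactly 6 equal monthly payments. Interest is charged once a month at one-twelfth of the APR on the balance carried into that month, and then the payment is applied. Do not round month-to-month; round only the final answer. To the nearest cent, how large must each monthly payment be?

€782.64

Monthly rate r = 18.7%/12 = 1.55833% = 0.0155833.
Level-payment amortization: P = B₀·r / (1 − (1+r)^(−n)) = 4450.00·0.0155833 / (1 − 1.01558^(−6)).
Denominator 1 − (1+r)^(−6) = 0.0886050675.
P = 69.3458 / 0.0886050675 ≈ 782.64.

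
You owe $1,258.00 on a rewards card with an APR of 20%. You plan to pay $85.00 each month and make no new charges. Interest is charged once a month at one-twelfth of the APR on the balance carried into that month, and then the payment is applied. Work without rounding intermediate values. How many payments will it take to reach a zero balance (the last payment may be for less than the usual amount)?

Monthly rate r = 20%/12 = 1.66667% = 0.0166667.
Recurrence: B ← B·(1+r) − $85.00.
Month 1: interest $20.97; balance after payment $1,193.97.
Month 2: interest $19.90; balance after payment $1,128.87.
Closed form: n = −ln(1 − rB₀/P)/ln(1+r) = −ln(0.75333)/ln(1.01667) ≈ 17.136, so the balance reaches zero during payment 18.

18 months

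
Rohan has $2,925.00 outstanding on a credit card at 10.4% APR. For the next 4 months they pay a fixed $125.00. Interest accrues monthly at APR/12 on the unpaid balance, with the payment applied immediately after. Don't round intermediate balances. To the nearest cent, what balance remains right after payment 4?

$2,521.19

Monthly rate r = 10.4%/12 = 0.866667% = 0.00866667.
Each month: B ← B·(1+r) − $125.00.
Month 1: interest $25.35; balance after payment $2,825.35.
Month 2: interest $24.49; balance after payment $2,724.84.
Month 3: interest $23.62; balance after payment $2,623.45.
Month 4: interest $22.74; balance after payment $2,521.19.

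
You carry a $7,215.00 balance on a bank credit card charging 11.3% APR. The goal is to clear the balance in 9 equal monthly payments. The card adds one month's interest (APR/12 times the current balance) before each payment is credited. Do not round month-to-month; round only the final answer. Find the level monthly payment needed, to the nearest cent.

$839.88

Monthly rate r = 11.3%/12 = 0.941667% = 0.00941667.
Level-payment amortization: P = B₀·r / (1 − (1+r)^(−n)) = 7215.00·0.00941667 / (1 − 1.00942^(−9)).
Denominator 1 − (1+r)^(−9) = 0.0808936652.
P = 67.9412 / 0.0808936652 ≈ 839.88.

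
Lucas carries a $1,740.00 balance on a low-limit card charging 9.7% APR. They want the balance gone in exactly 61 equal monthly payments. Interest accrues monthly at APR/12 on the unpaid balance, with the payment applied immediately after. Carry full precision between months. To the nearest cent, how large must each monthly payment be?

Monthly rate r = 9.7%/12 = 0.808333% = 0.00808333.
Level-payment amortization: P = B₀·r / (1 − (1+r)^(−n)) = 1740.00·0.00808333 / (1 − 1.00808^(−61)).
Denominator 1 − (1+r)^(−61) = 0.388047816.
P = 14.065 / 0.388047816 ≈ 36.25.

$36.25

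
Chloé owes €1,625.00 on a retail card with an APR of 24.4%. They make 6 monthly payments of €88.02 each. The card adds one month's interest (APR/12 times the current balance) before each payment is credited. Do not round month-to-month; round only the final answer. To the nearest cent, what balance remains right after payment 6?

€1,277.90

Monthly rate r = 24.4%/12 = 2.03333% = 0.0203333.
Each month: B ← B·(1+r) − €88.02.
Month 1: interest €33.04; balance after payment €1,570.02.
Month 2: interest €31.92; balance after payment €1,513.93.
Month 3: interest €30.78; balance after payment €1,456.69.
Month 4: interest €29.62; balance after payment €1,398.29.
Month 5: interest €28.43; balance after payment €1,338.70.
Month 6: interest €27.22; balance after payment €1,277.90.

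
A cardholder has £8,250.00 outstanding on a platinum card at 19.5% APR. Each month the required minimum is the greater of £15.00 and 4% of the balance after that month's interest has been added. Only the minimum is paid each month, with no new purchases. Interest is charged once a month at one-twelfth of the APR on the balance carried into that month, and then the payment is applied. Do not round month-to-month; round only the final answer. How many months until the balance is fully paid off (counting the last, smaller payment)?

158 months

Monthly rate r = 19.5%/12 = 1.625% = 0.01625.
While 4% of the post-interest balance exceeds £15.00, each month B ← (B·(1+r))·(1 − 0.04), i.e. B shrinks by the factor (1+r)·0.96 = 0.9756.
This holds for months 1–126. Entering month 127 the balance is £367.03; 4% of the post-interest balance is now below £15.00, so the flat £15.00 minimum applies from here.
From month 127 a fixed £15.00 at rate r clears £367.03 in 32 more payments. Total: 126 + 32 = 158 months.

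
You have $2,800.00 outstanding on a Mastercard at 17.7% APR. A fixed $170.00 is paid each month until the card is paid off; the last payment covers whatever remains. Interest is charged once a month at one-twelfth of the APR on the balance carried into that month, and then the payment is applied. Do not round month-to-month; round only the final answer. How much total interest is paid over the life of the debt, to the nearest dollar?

Monthly rate r = 17.7%/12 = 1.475% = 0.01475.
Payoff takes n = ⌈−ln(1 − rB₀/P)/ln(1+r)⌉ = ⌈19.008⌉ = 20 payments; the last is $1.30.
Total paid = 19·$170.00 + $1.30 = $3,231.30.
Total interest = total paid − principal = $3,231.30 − $2,800.00 = $431.30.

$431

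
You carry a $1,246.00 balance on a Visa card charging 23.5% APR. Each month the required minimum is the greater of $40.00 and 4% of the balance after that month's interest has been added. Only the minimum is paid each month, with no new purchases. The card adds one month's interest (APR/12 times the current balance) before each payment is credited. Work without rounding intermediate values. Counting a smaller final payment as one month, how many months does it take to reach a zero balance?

45 months

Monthly rate r = 23.5%/12 = 1.95833% = 0.0195833.
While 4% of the post-interest balance exceeds $40.00, each month B ← (B·(1+r))·(1 − 0.04), i.e. B shrinks by the factor (1+r)·0.96 = 0.9788.
This holds for months 1–12. Entering month 13 the balance is $963.49; 4% of the post-interest balance is now below $40.00, so the flat $40.00 minimum applies from here.
From month 13 a fixed $40.00 at rate r clears $963.49 in 33 more payments. Total: 12 + 33 = 45 months.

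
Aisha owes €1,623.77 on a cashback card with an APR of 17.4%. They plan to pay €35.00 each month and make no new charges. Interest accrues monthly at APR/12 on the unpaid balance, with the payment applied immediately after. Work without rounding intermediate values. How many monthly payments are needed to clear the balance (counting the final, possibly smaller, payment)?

Monthly rate r = 17.4%/12 = 1.45% = 0.0145.
Recurrence: B ← B·(1+r) − €35.00.
Month 1: interest €23.54; balance after payment €1,612.31.
Month 2: interest €23.38; balance after payment €1,600.69.
Closed form: n = −ln(1 − rB₀/P)/ln(1+r) = −ln(0.3273)/ln(1.0145) ≈ 77.584, so the balance reaches zero during payment 78.

78 payments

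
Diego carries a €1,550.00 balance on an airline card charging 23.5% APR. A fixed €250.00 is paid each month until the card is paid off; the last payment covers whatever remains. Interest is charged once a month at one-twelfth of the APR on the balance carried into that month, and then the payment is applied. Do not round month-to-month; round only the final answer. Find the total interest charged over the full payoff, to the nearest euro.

€119

Monthly rate r = 23.5%/12 = 1.95833% = 0.0195833.
Payoff takes n = ⌈−ln(1 − rB₀/P)/ln(1+r)⌉ = ⌈6.674⌉ = 7 payments; the last is €169.14.
Total paid = 6·€250.00 + €169.14 = €1,669.14.
Total interest = total paid − principal = €1,669.14 − €1,550.00 = €119.14.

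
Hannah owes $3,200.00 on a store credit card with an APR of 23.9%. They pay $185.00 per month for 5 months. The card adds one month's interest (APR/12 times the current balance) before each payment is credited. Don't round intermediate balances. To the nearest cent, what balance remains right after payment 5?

$2,569.03

Monthly rate r = 23.9%/12 = 1.99167% = 0.0199167.
Each month: B ← B·(1+r) − $185.00.
Month 1: interest $63.73; balance after payment $3,078.73.
Month 2: interest $61.32; balance after payment $2,955.05.
Month 3: interest $58.85; balance after payment $2,828.91.
Month 4: interest $56.34; balance after payment $2,700.25.
Month 5: interest $53.78; balance after payment $2,569.03.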